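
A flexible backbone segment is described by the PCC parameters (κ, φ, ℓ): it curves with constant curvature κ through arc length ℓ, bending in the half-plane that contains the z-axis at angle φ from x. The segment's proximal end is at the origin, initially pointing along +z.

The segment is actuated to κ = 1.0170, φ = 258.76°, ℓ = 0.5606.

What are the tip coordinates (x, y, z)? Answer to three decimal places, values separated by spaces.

θ = κ·ℓ = 1.0170 × 0.5606 = 0.57013 rad
ρ = (1 − cos θ)/κ = (1 − 0.84183)/1.0170 = 0.15553
z = sin θ / κ = 0.53974/1.0170 = 0.53072
x = ρ cos φ = 0.15553 × cos(258.76°) = -0.03031
y = ρ sin φ = 0.15553 × sin(258.76°) = -0.15254

-0.030 -0.153 0.531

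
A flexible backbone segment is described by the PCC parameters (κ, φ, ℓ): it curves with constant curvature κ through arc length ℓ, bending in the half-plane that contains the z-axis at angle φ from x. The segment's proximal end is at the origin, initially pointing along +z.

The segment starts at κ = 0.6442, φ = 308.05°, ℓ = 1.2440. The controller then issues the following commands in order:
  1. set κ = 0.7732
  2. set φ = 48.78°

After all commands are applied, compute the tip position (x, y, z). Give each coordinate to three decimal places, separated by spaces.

initial: κ=0.6442, φ=308.05°, ℓ=1.2440
cmd 1: set κ=0.7732 → (κ,φ,ℓ)=(0.7732,308.05°,1.2440) → tip=(0.3412,-0.4359,1.0609)
cmd 2: set φ=48.78° → (κ,φ,ℓ)=(0.7732,48.78°,1.2440) → tip=(0.3648,0.4164,1.0609)

0.365 0.416 1.061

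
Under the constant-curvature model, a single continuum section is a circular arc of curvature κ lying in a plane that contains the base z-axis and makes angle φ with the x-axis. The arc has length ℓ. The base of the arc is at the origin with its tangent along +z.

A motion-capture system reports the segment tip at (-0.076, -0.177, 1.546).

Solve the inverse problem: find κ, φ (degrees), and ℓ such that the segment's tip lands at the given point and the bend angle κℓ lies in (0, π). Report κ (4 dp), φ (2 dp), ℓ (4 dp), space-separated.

0.1587 246.76 1.5620

ρ = √(x²+y²) = √(-0.076² + -0.177²) = 0.19263
φ = atan2(y, x) mod 360° = atan2(-0.177, -0.076) = 246.7624°
|p|² = ρ² + z² = 0.19263² + 1.546² = 2.42722
κ = 2ρ / |p|² = 2×0.19263 / 2.42722 = 0.15872
θ = 2·atan2(ρ, z) = 2·atan2(0.19263, 1.546) = 0.24792 rad
ℓ = θ/κ = 0.24792/0.15872 = 1.56195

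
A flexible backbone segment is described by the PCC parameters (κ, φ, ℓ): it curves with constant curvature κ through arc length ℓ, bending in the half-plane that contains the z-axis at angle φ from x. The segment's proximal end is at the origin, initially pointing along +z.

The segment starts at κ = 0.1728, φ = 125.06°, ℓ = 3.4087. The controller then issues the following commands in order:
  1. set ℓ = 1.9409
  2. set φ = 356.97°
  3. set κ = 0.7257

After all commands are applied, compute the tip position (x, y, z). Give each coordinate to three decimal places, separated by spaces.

1.154 -0.061 1.360

initial: κ=0.1728, φ=125.06°, ℓ=3.4087
cmd 1: set ℓ=1.9409 → (κ,φ,ℓ)=(0.1728,125.06°,1.9409) → tip=(-0.1852,0.2639,1.9047)
cmd 2: set φ=356.97° → (κ,φ,ℓ)=(0.1728,356.97°,1.9409) → tip=(0.3220,-0.0170,1.9047)
cmd 3: set κ=0.7257 → (κ,φ,ℓ)=(0.7257,356.97°,1.9409) → tip=(1.1537,-0.0611,1.3599)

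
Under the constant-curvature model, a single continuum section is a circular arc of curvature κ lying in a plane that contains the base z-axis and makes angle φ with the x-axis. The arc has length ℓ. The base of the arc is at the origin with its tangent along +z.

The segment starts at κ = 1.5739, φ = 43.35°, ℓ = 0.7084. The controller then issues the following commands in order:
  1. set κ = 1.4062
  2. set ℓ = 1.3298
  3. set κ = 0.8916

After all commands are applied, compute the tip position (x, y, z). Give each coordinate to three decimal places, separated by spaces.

initial: κ=1.5739, φ=43.35°, ℓ=0.7084
cmd 1: set κ=1.4062 → (κ,φ,ℓ)=(1.4062,43.35°,0.7084) → tip=(0.2360,0.2228,0.5969)
cmd 2: set ℓ=1.3298 → (κ,φ,ℓ)=(1.4062,43.35°,1.3298) → tip=(0.6695,0.6320,0.6795)
cmd 3: set κ=0.8916 → (κ,φ,ℓ)=(0.8916,43.35°,1.3298) → tip=(0.5092,0.4807,1.0394)

0.509 0.481 1.039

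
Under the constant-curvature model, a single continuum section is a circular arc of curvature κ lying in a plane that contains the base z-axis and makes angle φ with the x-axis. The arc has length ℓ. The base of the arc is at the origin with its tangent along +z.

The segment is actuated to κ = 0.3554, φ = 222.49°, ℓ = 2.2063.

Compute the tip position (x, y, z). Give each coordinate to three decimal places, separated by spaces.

-0.606 -0.555 1.987

θ = κ·ℓ = 0.3554 × 2.2063 = 0.78412 rad
ρ = (1 − cos θ)/κ = (1 − 0.70801)/0.3554 = 0.82158
z = sin θ / κ = 0.70620/0.3554 = 1.98706
x = ρ cos φ = 0.82158 × cos(222.49°) = -0.60583
y = ρ sin φ = 0.82158 × sin(222.49°) = -0.55495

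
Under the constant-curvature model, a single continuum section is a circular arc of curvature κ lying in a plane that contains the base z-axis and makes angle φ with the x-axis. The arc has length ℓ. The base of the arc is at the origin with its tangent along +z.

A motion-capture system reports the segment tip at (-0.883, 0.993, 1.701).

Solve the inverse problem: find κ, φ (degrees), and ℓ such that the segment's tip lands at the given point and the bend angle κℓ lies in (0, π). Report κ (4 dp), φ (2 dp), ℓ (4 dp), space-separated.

0.5704 131.64 2.3252

ρ = √(x²+y²) = √(-0.883² + 0.993²) = 1.32881
φ = atan2(y, x) mod 360° = atan2(0.993, -0.883) = 131.6443°
|p|² = ρ² + z² = 1.32881² + 1.701² = 4.65914
κ = 2ρ / |p|² = 2×1.32881 / 4.65914 = 0.57041
θ = 2·atan2(ρ, z) = 2·atan2(1.32881, 1.701) = 1.32634 rad
ℓ = θ/κ = 1.32634/0.57041 = 2.32523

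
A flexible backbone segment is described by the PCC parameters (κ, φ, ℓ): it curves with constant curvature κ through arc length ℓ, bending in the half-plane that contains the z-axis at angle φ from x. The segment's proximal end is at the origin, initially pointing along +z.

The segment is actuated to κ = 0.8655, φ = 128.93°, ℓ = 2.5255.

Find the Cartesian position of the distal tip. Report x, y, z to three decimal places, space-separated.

θ = κ·ℓ = 0.8655 × 2.5255 = 2.18582 rad
ρ = (1 − cos θ)/κ = (1 − -0.57698)/0.8655 = 1.82204
z = sin θ / κ = 0.81676/0.8655 = 0.94369
x = ρ cos φ = 1.82204 × cos(128.93°) = -1.14492
y = ρ sin φ = 1.82204 × sin(128.93°) = 1.41739

-1.145 1.417 0.944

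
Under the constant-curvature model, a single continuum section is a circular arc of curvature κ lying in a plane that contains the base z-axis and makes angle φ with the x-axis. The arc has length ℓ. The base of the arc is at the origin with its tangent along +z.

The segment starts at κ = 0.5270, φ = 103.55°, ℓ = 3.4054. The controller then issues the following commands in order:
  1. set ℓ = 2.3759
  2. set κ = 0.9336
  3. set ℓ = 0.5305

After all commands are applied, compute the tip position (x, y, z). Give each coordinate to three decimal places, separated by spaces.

initial: κ=0.5270, φ=103.55°, ℓ=3.4054
cmd 1: set ℓ=2.3759 → (κ,φ,ℓ)=(0.5270,103.55°,2.3759) → tip=(-0.3053,1.2667,1.8020)
cmd 2: set κ=0.9336 → (κ,φ,ℓ)=(0.9336,103.55°,2.3759) → tip=(-0.4023,1.6693,0.8544)
cmd 3: set ℓ=0.5305 → (κ,φ,ℓ)=(0.9336,103.55°,0.5305) → tip=(-0.0302,0.1251,0.5091)

-0.030 0.125 0.509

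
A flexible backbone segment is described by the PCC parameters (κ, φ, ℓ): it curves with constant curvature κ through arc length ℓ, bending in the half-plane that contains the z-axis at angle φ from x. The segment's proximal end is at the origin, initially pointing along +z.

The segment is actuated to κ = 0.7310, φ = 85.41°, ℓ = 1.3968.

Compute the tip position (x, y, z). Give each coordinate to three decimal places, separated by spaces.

0.052 0.651 1.166

θ = κ·ℓ = 0.7310 × 1.3968 = 1.02106 rad
ρ = (1 − cos θ)/κ = (1 − 0.52246)/0.7310 = 0.65327
z = sin θ / κ = 0.85266/0.7310 = 1.16643
x = ρ cos φ = 0.65327 × cos(85.41°) = 0.05228
y = ρ sin φ = 0.65327 × sin(85.41°) = 0.65117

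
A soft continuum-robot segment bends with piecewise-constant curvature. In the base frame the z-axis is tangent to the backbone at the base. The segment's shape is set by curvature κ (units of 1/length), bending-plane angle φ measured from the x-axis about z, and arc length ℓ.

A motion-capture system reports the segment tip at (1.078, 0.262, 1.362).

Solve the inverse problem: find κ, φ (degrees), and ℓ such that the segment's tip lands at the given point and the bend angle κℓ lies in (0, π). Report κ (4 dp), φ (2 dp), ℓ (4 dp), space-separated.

0.7190 13.66 1.9013

ρ = √(x²+y²) = √(1.078² + 0.262²) = 1.10938
φ = atan2(y, x) mod 360° = atan2(0.262, 1.078) = 13.6605°
|p|² = ρ² + z² = 1.10938² + 1.362² = 3.08577
κ = 2ρ / |p|² = 2×1.10938 / 3.08577 = 0.71903
θ = 2·atan2(ρ, z) = 2·atan2(1.10938, 1.362) = 1.36707 rad
ℓ = θ/κ = 1.36707/0.71903 = 1.90127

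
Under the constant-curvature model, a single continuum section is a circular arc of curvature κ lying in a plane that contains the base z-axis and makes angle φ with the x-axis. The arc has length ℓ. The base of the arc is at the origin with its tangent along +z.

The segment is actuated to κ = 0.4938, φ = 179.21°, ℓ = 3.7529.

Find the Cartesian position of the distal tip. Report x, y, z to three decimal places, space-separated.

-2.589 0.036 1.945

θ = κ·ℓ = 0.4938 × 3.7529 = 1.85318 rad
ρ = (1 − cos θ)/κ = (1 − -0.27865)/0.4938 = 2.58940
z = sin θ / κ = 0.96039/0.4938 = 1.94490
x = ρ cos φ = 2.58940 × cos(179.21°) = -2.58916
y = ρ sin φ = 2.58940 × sin(179.21°) = 0.03570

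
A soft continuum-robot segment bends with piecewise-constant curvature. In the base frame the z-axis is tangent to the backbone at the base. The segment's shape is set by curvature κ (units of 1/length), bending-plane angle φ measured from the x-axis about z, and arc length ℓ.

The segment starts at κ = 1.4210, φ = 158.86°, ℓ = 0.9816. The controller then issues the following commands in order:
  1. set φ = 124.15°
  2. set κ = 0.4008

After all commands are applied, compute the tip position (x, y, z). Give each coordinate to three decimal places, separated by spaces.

initial: κ=1.4210, φ=158.86°, ℓ=0.9816
cmd 1: set φ=124.15° → (κ,φ,ℓ)=(1.4210,124.15°,0.9816) → tip=(-0.3259,0.4804,0.6929)
cmd 2: set κ=0.4008 → (κ,φ,ℓ)=(0.4008,124.15°,0.9816) → tip=(-0.1070,0.1577,0.9565)

-0.107 0.158 0.956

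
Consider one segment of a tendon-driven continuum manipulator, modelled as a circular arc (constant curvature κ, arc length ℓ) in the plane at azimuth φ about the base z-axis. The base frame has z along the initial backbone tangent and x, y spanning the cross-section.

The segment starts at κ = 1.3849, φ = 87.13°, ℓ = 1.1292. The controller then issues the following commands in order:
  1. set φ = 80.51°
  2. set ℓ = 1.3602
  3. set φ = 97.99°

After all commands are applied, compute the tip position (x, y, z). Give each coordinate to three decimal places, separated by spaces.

initial: κ=1.3849, φ=87.13°, ℓ=1.1292
cmd 1: set φ=80.51° → (κ,φ,ℓ)=(1.3849,80.51°,1.1292) → tip=(0.1182,0.7072,0.7221)
cmd 2: set ℓ=1.3602 → (κ,φ,ℓ)=(1.3849,80.51°,1.3602) → tip=(0.1557,0.9314,0.6870)
cmd 3: set φ=97.99° → (κ,φ,ℓ)=(1.3849,97.99°,1.3602) → tip=(-0.1313,0.9352,0.6870)

-0.131 0.935 0.687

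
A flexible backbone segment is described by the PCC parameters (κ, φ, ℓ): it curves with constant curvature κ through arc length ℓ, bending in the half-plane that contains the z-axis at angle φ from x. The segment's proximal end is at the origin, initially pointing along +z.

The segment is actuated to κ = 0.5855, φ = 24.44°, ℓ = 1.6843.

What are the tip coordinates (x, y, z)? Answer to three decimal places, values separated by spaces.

θ = κ·ℓ = 0.5855 × 1.6843 = 0.98616 rad
ρ = (1 − cos θ)/κ = (1 − 0.55190)/0.5855 = 0.76533
z = sin θ / κ = 0.83391/0.5855 = 1.42427
x = ρ cos φ = 0.76533 × cos(24.44°) = 0.69675
y = ρ sin φ = 0.76533 × sin(24.44°) = 0.31665

0.697 0.317 1.424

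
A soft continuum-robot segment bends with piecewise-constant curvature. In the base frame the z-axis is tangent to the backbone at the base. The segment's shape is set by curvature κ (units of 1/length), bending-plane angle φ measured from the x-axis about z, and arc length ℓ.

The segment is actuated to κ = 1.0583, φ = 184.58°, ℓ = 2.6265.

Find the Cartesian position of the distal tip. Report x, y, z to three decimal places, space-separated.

θ = κ·ℓ = 1.0583 × 2.6265 = 2.77962 rad
ρ = (1 − cos θ)/κ = (1 − -0.93520)/1.0583 = 1.82859
z = sin θ / κ = 0.35412/1.0583 = 0.33461
x = ρ cos φ = 1.82859 × cos(184.58°) = -1.82276
y = ρ sin φ = 1.82859 × sin(184.58°) = -0.14602

-1.823 -0.146 0.335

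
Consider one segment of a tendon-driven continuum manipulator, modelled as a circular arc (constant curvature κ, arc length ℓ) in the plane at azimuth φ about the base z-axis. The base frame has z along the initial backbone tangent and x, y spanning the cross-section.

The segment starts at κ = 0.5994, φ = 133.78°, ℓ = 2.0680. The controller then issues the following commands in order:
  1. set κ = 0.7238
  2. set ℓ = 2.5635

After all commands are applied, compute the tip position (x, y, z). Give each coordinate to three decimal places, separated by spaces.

-1.224 1.278 1.326

initial: κ=0.5994, φ=133.78°, ℓ=2.0680
cmd 1: set κ=0.7238 → (κ,φ,ℓ)=(0.7238,133.78°,2.0680) → tip=(-0.8853,0.9238,1.3778)
cmd 2: set ℓ=2.5635 → (κ,φ,ℓ)=(0.7238,133.78°,2.5635) → tip=(-1.2244,1.2777,1.3260)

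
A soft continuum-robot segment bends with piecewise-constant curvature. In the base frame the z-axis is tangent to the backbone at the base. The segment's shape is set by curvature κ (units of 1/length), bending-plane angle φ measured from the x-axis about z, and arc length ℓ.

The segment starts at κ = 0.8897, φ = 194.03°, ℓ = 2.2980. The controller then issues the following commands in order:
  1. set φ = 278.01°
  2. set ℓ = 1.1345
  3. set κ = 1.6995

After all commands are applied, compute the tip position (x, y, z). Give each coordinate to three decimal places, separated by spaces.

0.111 -0.786 0.551

initial: κ=0.8897, φ=194.03°, ℓ=2.2980
cmd 1: set φ=278.01° → (κ,φ,ℓ)=(0.8897,278.01°,2.2980) → tip=(0.2281,-1.6208,1.0002)
cmd 2: set ℓ=1.1345 → (κ,φ,ℓ)=(0.8897,278.01°,1.1345) → tip=(0.0732,-0.5204,0.9514)
cmd 3: set κ=1.6995 → (κ,φ,ℓ)=(1.6995,278.01°,1.1345) → tip=(0.1107,-0.7864,0.5512)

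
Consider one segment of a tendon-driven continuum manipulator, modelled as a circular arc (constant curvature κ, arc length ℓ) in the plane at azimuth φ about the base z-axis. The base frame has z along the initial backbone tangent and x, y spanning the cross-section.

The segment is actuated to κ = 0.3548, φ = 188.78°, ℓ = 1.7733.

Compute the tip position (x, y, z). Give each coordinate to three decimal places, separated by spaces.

-0.533 -0.082 1.659

θ = κ·ℓ = 0.3548 × 1.7733 = 0.62917 rad
ρ = (1 − cos θ)/κ = (1 − 0.80852)/0.3548 = 0.53969
z = sin θ / κ = 0.58847/0.3548 = 1.65860
x = ρ cos φ = 0.53969 × cos(188.78°) = -0.53337
y = ρ sin φ = 0.53969 × sin(188.78°) = -0.08238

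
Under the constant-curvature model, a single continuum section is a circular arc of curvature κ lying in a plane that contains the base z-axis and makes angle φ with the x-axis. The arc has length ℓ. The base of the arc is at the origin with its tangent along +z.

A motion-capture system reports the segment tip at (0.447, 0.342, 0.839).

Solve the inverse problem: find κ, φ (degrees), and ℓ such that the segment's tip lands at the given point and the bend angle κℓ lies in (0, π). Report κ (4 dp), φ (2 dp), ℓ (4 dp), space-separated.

1.1028 37.42 1.0716

ρ = √(x²+y²) = √(0.447² + 0.342²) = 0.56283
φ = atan2(y, x) mod 360° = atan2(0.342, 0.447) = 37.4196°
|p|² = ρ² + z² = 0.56283² + 0.839² = 1.02069
κ = 2ρ / |p|² = 2×0.56283 / 1.02069 = 1.10283
θ = 2·atan2(ρ, z) = 2·atan2(0.56283, 0.839) = 1.18176 rad
ℓ = θ/κ = 1.18176/1.10283 = 1.07157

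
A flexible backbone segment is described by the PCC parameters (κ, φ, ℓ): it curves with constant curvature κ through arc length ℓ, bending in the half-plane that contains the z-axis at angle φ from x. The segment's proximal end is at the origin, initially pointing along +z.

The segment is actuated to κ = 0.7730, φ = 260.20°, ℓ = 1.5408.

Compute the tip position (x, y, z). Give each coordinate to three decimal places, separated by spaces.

-0.139 -0.802 1.201

θ = κ·ℓ = 0.7730 × 1.5408 = 1.19104 rad
ρ = (1 − cos θ)/κ = (1 − 0.37070)/0.7730 = 0.81411
z = sin θ / κ = 0.92875/0.7730 = 1.20149
x = ρ cos φ = 0.81411 × cos(260.20°) = -0.13857
y = ρ sin φ = 0.81411 × sin(260.20°) = -0.80223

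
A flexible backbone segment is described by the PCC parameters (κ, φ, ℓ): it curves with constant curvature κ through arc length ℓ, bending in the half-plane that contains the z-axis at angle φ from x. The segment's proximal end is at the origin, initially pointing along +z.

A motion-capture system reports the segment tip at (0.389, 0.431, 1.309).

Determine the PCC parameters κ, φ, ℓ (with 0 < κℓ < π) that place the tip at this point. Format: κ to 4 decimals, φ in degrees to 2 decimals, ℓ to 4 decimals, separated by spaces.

ρ = √(x²+y²) = √(0.389² + 0.431²) = 0.58059
φ = atan2(y, x) mod 360° = atan2(0.431, 0.389) = 47.9321°
|p|² = ρ² + z² = 0.58059² + 1.309² = 2.05056
κ = 2ρ / |p|² = 2×0.58059 / 2.05056 = 0.56627
θ = 2·atan2(ρ, z) = 2·atan2(0.58059, 1.309) = 0.83493 rad
ℓ = θ/κ = 0.83493/0.56627 = 1.47443

0.5663 47.93 1.4744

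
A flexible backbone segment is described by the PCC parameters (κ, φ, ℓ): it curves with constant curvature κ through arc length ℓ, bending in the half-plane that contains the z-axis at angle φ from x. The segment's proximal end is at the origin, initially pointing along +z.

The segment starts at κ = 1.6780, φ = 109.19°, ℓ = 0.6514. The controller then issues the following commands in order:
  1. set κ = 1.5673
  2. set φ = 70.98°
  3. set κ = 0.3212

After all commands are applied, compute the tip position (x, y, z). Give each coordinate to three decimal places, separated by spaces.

0.022 0.064 0.647

initial: κ=1.6780, φ=109.19°, ℓ=0.6514
cmd 1: set κ=1.5673 → (κ,φ,ℓ)=(1.5673,109.19°,0.6514) → tip=(-0.1001,0.2877,0.5440)
cmd 2: set φ=70.98° → (κ,φ,ℓ)=(1.5673,70.98°,0.6514) → tip=(0.0993,0.2880,0.5440)
cmd 3: set κ=0.3212 → (κ,φ,ℓ)=(0.3212,70.98°,0.6514) → tip=(0.0221,0.0642,0.6467)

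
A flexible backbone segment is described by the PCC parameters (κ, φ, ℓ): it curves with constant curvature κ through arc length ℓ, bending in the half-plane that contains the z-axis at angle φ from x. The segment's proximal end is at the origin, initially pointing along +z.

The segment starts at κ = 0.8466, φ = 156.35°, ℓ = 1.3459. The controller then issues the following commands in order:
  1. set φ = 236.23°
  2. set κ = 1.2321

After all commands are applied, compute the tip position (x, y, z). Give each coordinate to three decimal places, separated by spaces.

-0.491 -0.734 0.809

initial: κ=0.8466, φ=156.35°, ℓ=1.3459
cmd 1: set φ=236.23° → (κ,φ,ℓ)=(0.8466,236.23°,1.3459) → tip=(-0.3821,-0.5714,1.0730)
cmd 2: set κ=1.2321 → (κ,φ,ℓ)=(1.2321,236.23°,1.3459) → tip=(-0.4906,-0.7336,0.8085)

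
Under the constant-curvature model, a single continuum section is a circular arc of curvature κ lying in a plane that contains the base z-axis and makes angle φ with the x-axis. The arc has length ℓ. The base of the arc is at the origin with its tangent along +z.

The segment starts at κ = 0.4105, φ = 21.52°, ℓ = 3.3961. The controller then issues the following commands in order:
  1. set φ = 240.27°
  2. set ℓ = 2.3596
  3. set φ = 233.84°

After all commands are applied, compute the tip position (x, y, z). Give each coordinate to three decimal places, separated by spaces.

initial: κ=0.4105, φ=21.52°, ℓ=3.3961
cmd 1: set φ=240.27° → (κ,φ,ℓ)=(0.4105,240.27°,3.3961) → tip=(-0.9957,-1.7436,2.3981)
cmd 2: set ℓ=2.3596 → (κ,φ,ℓ)=(0.4105,240.27°,2.3596) → tip=(-0.5238,-0.9172,2.0076)
cmd 3: set φ=233.84° → (κ,φ,ℓ)=(0.4105,233.84°,2.3596) → tip=(-0.6232,-0.8527,2.0076)

-0.623 -0.853 2.008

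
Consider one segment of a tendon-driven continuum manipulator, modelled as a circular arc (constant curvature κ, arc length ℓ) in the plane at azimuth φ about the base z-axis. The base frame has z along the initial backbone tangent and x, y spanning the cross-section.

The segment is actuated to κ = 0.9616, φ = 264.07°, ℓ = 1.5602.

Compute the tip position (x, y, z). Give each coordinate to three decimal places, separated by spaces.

-0.100 -0.961 1.037

θ = κ·ℓ = 0.9616 × 1.5602 = 1.50029 rad
ρ = (1 − cos θ)/κ = (1 − 0.07045)/0.9616 = 0.96667
z = sin θ / κ = 0.99752/0.9616 = 1.03735
x = ρ cos φ = 0.96667 × cos(264.07°) = -0.09987
y = ρ sin φ = 0.96667 × sin(264.07°) = -0.96150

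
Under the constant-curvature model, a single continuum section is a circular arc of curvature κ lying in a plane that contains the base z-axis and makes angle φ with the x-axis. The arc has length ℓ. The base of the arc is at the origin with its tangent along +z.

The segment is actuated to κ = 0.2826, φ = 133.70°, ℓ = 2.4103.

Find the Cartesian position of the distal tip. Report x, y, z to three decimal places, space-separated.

θ = κ·ℓ = 0.2826 × 2.4103 = 0.68115 rad
ρ = (1 − cos θ)/κ = (1 − 0.77685)/0.2826 = 0.78964
z = sin θ / κ = 0.62969/0.2826 = 2.22819
x = ρ cos φ = 0.78964 × cos(133.70°) = -0.54555
y = ρ sin φ = 0.78964 × sin(133.70°) = 0.57088

-0.546 0.571 2.228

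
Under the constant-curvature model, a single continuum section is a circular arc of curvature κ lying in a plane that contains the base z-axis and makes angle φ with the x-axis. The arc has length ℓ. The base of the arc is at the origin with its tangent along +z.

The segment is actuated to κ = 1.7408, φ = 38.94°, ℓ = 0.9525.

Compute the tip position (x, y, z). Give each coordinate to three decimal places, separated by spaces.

0.486 0.393 0.572

θ = κ·ℓ = 1.7408 × 0.9525 = 1.65811 rad
ρ = (1 − cos θ)/κ = (1 − -0.08720)/1.7408 = 0.62454
z = sin θ / κ = 0.99619/1.7408 = 0.57226
x = ρ cos φ = 0.62454 × cos(38.94°) = 0.48577
y = ρ sin φ = 0.62454 × sin(38.94°) = 0.39253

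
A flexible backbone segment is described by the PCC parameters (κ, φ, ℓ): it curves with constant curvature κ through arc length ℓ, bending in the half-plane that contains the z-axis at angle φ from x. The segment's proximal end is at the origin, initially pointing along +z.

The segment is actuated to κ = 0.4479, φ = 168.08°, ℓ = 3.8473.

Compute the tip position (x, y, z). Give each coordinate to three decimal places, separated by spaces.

θ = κ·ℓ = 0.4479 × 3.8473 = 1.72321 rad
ρ = (1 − cos θ)/κ = (1 − -0.15182)/0.4479 = 2.57160
z = sin θ / κ = 0.98841/0.4479 = 2.20676
x = ρ cos φ = 2.57160 × cos(168.08°) = -2.51615
y = ρ sin φ = 2.57160 × sin(168.08°) = 0.53115

-2.516 0.531 2.207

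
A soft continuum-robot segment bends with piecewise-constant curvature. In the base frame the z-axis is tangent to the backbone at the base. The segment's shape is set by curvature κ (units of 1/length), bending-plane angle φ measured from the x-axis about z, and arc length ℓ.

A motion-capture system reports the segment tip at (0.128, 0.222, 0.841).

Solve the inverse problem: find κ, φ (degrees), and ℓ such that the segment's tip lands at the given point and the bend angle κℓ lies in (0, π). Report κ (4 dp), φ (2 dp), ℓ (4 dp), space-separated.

ρ = √(x²+y²) = √(0.128² + 0.222²) = 0.25626
φ = atan2(y, x) mod 360° = atan2(0.222, 0.128) = 60.0333°
|p|² = ρ² + z² = 0.25626² + 0.841² = 0.77295
κ = 2ρ / |p|² = 2×0.25626 / 0.77295 = 0.66306
θ = 2·atan2(ρ, z) = 2·atan2(0.25626, 0.841) = 0.59154 rad
ℓ = θ/κ = 0.59154/0.66306 = 0.89213

0.6631 60.03 0.8921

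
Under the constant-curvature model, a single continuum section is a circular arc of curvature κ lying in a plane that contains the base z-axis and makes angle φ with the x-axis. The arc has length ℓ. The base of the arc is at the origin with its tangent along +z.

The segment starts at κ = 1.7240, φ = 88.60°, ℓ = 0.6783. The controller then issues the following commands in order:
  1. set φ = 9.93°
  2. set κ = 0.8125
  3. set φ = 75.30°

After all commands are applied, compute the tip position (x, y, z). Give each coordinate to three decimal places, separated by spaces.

0.046 0.176 0.644

initial: κ=1.7240, φ=88.60°, ℓ=0.6783
cmd 1: set φ=9.93° → (κ,φ,ℓ)=(1.7240,9.93°,0.6783) → tip=(0.3481,0.0609,0.5339)
cmd 2: set κ=0.8125 → (κ,φ,ℓ)=(0.8125,9.93°,0.6783) → tip=(0.1795,0.0314,0.6445)
cmd 3: set φ=75.30° → (κ,φ,ℓ)=(0.8125,75.30°,0.6783) → tip=(0.0462,0.1763,0.6445)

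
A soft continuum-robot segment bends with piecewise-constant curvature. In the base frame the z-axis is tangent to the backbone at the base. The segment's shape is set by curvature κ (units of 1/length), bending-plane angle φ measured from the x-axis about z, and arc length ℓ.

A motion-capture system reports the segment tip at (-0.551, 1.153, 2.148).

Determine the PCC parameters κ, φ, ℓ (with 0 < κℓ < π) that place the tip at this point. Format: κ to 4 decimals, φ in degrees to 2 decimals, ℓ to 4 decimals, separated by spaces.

0.4091 115.54 2.6235

ρ = √(x²+y²) = √(-0.551² + 1.153²) = 1.27789
φ = atan2(y, x) mod 360° = atan2(1.153, -0.551) = 115.5424°
|p|² = ρ² + z² = 1.27789² + 2.148² = 6.24691
κ = 2ρ / |p|² = 2×1.27789 / 6.24691 = 0.40913
θ = 2·atan2(ρ, z) = 2·atan2(1.27789, 2.148) = 1.07335 rad
ℓ = θ/κ = 1.07335/0.40913 = 2.62352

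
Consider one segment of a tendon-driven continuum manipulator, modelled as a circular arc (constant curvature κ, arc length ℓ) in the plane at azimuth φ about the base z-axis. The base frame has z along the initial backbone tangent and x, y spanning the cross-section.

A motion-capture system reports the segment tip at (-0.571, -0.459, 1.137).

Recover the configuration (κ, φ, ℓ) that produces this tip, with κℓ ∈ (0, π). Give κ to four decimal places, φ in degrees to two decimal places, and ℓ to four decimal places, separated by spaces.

ρ = √(x²+y²) = √(-0.571² + -0.459²) = 0.73261
φ = atan2(y, x) mod 360° = atan2(-0.459, -0.571) = 218.7942°
|p|² = ρ² + z² = 0.73261² + 1.137² = 1.82949
κ = 2ρ / |p|² = 2×0.73261 / 1.82949 = 0.80089
θ = 2·atan2(ρ, z) = 2·atan2(0.73261, 1.137) = 1.14477 rad
ℓ = θ/κ = 1.14477/0.80089 = 1.42937

0.8009 218.79 1.4294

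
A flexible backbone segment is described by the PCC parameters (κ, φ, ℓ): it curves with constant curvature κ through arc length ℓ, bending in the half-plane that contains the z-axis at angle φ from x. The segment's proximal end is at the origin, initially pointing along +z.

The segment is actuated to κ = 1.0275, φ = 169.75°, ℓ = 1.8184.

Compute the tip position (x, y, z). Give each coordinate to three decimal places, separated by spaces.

-1.239 0.224 0.930

θ = κ·ℓ = 1.0275 × 1.8184 = 1.86841 rad
ρ = (1 − cos θ)/κ = (1 − -0.29324)/1.0275 = 1.25862
z = sin θ / κ = 0.95604/1.0275 = 0.93045
x = ρ cos φ = 1.25862 × cos(169.75°) = -1.23854
y = ρ sin φ = 1.25862 × sin(169.75°) = 0.22396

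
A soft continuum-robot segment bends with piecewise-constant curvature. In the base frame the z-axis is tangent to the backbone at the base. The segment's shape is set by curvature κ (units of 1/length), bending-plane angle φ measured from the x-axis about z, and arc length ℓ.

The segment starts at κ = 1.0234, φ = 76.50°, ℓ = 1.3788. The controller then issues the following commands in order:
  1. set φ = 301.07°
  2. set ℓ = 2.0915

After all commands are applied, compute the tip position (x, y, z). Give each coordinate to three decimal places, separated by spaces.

0.776 -1.288 0.823

initial: κ=1.0234, φ=76.50°, ℓ=1.3788
cmd 1: set φ=301.07° → (κ,φ,ℓ)=(1.0234,301.07°,1.3788) → tip=(0.4241,-0.7038,0.9647)
cmd 2: set ℓ=2.0915 → (κ,φ,ℓ)=(1.0234,301.07°,2.0915) → tip=(0.7763,-1.2883,0.8228)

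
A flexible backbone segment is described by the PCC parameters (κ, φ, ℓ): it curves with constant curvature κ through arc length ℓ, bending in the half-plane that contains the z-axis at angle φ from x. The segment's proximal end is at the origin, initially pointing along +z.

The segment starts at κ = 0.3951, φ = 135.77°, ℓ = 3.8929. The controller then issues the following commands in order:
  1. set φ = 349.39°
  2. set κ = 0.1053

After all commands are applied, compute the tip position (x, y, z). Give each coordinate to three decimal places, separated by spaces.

0.773 -0.145 3.785

initial: κ=0.3951, φ=135.77°, ℓ=3.8929
cmd 1: set φ=349.39° → (κ,φ,ℓ)=(0.3951,349.39°,3.8929) → tip=(2.4064,-0.4508,2.5297)
cmd 2: set κ=0.1053 → (κ,φ,ℓ)=(0.1053,349.39°,3.8929) → tip=(0.7733,-0.1449,3.7848)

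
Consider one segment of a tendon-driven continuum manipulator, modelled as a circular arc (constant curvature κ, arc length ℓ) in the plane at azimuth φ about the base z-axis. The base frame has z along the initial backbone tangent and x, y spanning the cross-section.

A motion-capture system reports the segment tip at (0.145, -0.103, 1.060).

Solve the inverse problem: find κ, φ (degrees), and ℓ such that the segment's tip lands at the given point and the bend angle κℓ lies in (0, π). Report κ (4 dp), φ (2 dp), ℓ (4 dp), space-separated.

0.3079 324.61 1.0798

ρ = √(x²+y²) = √(0.145² + -0.103²) = 0.17786
φ = atan2(y, x) mod 360° = atan2(-0.103, 0.145) = 324.6121°
|p|² = ρ² + z² = 0.17786² + 1.060² = 1.15523
κ = 2ρ / |p|² = 2×0.17786 / 1.15523 = 0.30792
θ = 2·atan2(ρ, z) = 2·atan2(0.17786, 1.060) = 0.33249 rad
ℓ = θ/κ = 0.33249/0.30792 = 1.07978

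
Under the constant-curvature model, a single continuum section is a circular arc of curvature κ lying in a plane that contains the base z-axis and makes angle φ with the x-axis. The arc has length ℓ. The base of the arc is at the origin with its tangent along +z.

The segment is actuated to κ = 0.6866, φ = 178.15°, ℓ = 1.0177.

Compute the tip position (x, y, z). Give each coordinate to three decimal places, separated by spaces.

-0.341 0.011 0.937

θ = κ·ℓ = 0.6866 × 1.0177 = 0.69875 rad
ρ = (1 − cos θ)/κ = (1 − 0.76565)/0.6866 = 0.34133
z = sin θ / κ = 0.64326/0.6866 = 0.93688
x = ρ cos φ = 0.34133 × cos(178.15°) = -0.34115
y = ρ sin φ = 0.34133 × sin(178.15°) = 0.01102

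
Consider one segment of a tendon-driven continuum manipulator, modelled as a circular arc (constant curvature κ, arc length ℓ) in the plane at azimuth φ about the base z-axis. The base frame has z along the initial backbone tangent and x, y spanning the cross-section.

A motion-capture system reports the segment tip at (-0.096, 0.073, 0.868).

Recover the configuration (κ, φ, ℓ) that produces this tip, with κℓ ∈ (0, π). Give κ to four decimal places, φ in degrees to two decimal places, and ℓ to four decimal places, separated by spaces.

ρ = √(x²+y²) = √(-0.096² + 0.073²) = 0.12060
φ = atan2(y, x) mod 360° = atan2(0.073, -0.096) = 142.7500°
|p|² = ρ² + z² = 0.12060² + 0.868² = 0.76797
κ = 2ρ / |p|² = 2×0.12060 / 0.76797 = 0.31408
θ = 2·atan2(ρ, z) = 2·atan2(0.12060, 0.868) = 0.27612 rad
ℓ = θ/κ = 0.27612/0.31408 = 0.87913

0.3141 142.75 0.8791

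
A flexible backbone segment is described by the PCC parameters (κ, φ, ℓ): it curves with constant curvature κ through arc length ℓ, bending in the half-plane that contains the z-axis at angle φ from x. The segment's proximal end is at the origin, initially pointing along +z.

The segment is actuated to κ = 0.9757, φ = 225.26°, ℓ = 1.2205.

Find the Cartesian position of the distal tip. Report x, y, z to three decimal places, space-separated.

θ = κ·ℓ = 0.9757 × 1.2205 = 1.19084 rad
ρ = (1 − cos θ)/κ = (1 − 0.37088)/0.9757 = 0.64479
z = sin θ / κ = 0.92868/0.9757 = 0.95181
x = ρ cos φ = 0.64479 × cos(225.26°) = -0.45386
y = ρ sin φ = 0.64479 × sin(225.26°) = -0.45800

-0.454 -0.458 0.952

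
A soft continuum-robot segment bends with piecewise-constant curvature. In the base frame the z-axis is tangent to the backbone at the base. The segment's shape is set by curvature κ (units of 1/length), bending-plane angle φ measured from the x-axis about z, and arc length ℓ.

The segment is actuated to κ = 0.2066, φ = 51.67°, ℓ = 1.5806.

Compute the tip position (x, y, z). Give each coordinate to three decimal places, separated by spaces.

0.159 0.201 1.553

θ = κ·ℓ = 0.2066 × 1.5806 = 0.32655 rad
ρ = (1 − cos θ)/κ = (1 − 0.94715)/0.2066 = 0.25579
z = sin θ / κ = 0.32078/0.2066 = 1.55266
x = ρ cos φ = 0.25579 × cos(51.67°) = 0.15864
y = ρ sin φ = 0.25579 × sin(51.67°) = 0.20065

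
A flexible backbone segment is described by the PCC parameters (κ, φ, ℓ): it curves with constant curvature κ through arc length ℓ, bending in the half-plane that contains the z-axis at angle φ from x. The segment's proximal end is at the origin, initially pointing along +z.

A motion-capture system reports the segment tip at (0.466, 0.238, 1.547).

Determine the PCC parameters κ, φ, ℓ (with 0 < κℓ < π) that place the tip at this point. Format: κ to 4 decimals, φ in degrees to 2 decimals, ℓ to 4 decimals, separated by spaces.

ρ = √(x²+y²) = √(0.466² + 0.238²) = 0.52326
φ = atan2(y, x) mod 360° = atan2(0.238, 0.466) = 27.0547°
|p|² = ρ² + z² = 0.52326² + 1.547² = 2.66701
κ = 2ρ / |p|² = 2×0.52326 / 2.66701 = 0.39239
θ = 2·atan2(ρ, z) = 2·atan2(0.52326, 1.547) = 0.65232 rad
ℓ = θ/κ = 0.65232/0.39239 = 1.66242

0.3924 27.05 1.6624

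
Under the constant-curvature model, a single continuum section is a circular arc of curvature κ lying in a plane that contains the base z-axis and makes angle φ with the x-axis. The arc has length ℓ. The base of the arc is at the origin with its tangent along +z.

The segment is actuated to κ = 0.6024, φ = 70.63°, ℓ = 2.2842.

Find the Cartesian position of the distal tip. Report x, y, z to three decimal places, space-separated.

0.444 1.263 1.629

θ = κ·ℓ = 0.6024 × 2.2842 = 1.37600 rad
ρ = (1 − cos θ)/κ = (1 − 0.19356)/0.6024 = 1.33870
z = sin θ / κ = 0.98109/0.6024 = 1.62863
x = ρ cos φ = 1.33870 × cos(70.63°) = 0.44400
y = ρ sin φ = 1.33870 × sin(70.63°) = 1.26293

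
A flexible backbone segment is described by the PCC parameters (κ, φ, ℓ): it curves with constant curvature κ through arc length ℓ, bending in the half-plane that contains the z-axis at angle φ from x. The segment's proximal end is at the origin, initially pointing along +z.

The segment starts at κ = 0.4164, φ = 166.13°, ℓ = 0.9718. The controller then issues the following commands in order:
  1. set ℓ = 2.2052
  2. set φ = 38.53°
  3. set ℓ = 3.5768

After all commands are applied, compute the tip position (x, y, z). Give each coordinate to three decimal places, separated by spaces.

initial: κ=0.4164, φ=166.13°, ℓ=0.9718
cmd 1: set ℓ=2.2052 → (κ,φ,ℓ)=(0.4164,166.13°,2.2052) → tip=(-0.9158,0.2261,1.9081)
cmd 2: set φ=38.53° → (κ,φ,ℓ)=(0.4164,38.53°,2.2052) → tip=(0.7379,0.5876,1.9081)
cmd 3: set ℓ=3.5768 → (κ,φ,ℓ)=(0.4164,38.53°,3.5768) → tip=(1.7259,1.3743,2.3936)

1.726 1.374 2.394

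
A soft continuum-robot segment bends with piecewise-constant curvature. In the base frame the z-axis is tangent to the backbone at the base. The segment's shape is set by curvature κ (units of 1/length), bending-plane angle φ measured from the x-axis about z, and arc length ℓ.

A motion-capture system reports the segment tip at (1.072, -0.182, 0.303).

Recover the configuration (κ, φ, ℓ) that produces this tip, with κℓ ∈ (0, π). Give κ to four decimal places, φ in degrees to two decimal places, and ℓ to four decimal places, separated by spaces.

1.7068 350.36 1.5222

ρ = √(x²+y²) = √(1.072² + -0.182²) = 1.08734
φ = atan2(y, x) mod 360° = atan2(-0.182, 1.072) = 350.3644°
|p|² = ρ² + z² = 1.08734² + 0.303² = 1.27412
κ = 2ρ / |p|² = 2×1.08734 / 1.27412 = 1.70681
θ = 2·atan2(ρ, z) = 2·atan2(1.08734, 0.303) = 2.59806 rad
ℓ = θ/κ = 2.59806/1.70681 = 1.52217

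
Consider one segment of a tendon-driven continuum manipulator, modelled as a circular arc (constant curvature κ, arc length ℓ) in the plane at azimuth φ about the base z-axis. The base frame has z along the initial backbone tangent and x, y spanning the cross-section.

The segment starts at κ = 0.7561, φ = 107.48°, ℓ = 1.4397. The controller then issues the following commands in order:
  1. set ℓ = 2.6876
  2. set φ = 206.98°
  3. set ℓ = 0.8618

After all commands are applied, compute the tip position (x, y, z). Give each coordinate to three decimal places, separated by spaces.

initial: κ=0.7561, φ=107.48°, ℓ=1.4397
cmd 1: set ℓ=2.6876 → (κ,φ,ℓ)=(0.7561,107.48°,2.6876) → tip=(-0.5741,1.8230,1.1843)
cmd 2: set φ=206.98° → (κ,φ,ℓ)=(0.7561,206.98°,2.6876) → tip=(-1.7033,-0.8671,1.1843)
cmd 3: set ℓ=0.8618 → (κ,φ,ℓ)=(0.7561,206.98°,0.8618) → tip=(-0.2415,-0.1229,0.8021)

-0.241 -0.123 0.802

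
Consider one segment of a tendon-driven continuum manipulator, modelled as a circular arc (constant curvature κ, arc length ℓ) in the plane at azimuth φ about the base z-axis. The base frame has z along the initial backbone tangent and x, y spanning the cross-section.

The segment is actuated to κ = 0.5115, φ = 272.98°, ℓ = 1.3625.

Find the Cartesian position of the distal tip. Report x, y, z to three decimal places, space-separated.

θ = κ·ℓ = 0.5115 × 1.3625 = 0.69692 rad
ρ = (1 − cos θ)/κ = (1 − 0.76682)/0.5115 = 0.45587
z = sin θ / κ = 0.64186/0.5115 = 1.25485
x = ρ cos φ = 0.45587 × cos(272.98°) = 0.02370
y = ρ sin φ = 0.45587 × sin(272.98°) = -0.45525

0.024 -0.455 1.255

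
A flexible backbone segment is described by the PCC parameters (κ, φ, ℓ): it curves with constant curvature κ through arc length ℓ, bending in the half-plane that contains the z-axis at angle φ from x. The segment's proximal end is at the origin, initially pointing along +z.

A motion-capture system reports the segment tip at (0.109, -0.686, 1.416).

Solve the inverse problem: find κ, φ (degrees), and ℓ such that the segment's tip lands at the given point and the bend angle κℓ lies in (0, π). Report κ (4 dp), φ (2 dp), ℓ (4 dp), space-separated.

0.5585 279.03 1.6332

ρ = √(x²+y²) = √(0.109² + -0.686²) = 0.69461
φ = atan2(y, x) mod 360° = atan2(-0.686, 0.109) = 279.0284°
|p|² = ρ² + z² = 0.69461² + 1.416² = 2.48753
κ = 2ρ / |p|² = 2×0.69461 / 2.48753 = 0.55847
θ = 2·atan2(ρ, z) = 2·atan2(0.69461, 1.416) = 0.91210 rad
ℓ = θ/κ = 0.91210/0.55847 = 1.63322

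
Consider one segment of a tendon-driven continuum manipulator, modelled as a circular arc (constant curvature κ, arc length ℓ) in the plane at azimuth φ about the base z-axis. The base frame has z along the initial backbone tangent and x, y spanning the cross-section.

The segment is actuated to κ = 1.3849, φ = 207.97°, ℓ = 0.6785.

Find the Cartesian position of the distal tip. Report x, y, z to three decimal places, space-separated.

θ = κ·ℓ = 1.3849 × 0.6785 = 0.93965 rad
ρ = (1 − cos θ)/κ = (1 − 0.59007)/1.3849 = 0.29600
z = sin θ / κ = 0.80735/1.3849 = 0.58297
x = ρ cos φ = 0.29600 × cos(207.97°) = -0.26143
y = ρ sin φ = 0.29600 × sin(207.97°) = -0.13883

-0.261 -0.139 0.583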